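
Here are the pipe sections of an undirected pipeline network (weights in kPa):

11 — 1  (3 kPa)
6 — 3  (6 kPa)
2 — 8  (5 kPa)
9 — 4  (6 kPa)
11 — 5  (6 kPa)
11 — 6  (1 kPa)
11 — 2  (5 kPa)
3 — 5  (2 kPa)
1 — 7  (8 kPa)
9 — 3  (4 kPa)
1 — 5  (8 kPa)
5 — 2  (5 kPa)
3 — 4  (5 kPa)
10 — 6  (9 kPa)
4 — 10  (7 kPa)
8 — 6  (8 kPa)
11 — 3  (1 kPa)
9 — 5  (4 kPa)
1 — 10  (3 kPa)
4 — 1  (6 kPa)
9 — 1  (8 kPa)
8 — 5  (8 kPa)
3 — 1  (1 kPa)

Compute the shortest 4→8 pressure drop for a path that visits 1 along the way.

Best 4 to 1: 4 → 1 costing 6
Shortest 1→8: 1 → 3 → 5 → 8 = 11
Total via 1: 6 + 11 = 17 kPa.

17 kPa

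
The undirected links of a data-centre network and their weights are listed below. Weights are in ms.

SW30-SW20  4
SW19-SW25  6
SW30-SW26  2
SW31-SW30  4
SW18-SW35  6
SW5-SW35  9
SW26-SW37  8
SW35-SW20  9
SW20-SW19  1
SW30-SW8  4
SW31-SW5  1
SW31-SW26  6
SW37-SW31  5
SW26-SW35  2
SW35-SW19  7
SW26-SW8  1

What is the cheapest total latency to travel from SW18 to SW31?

Shortest distances from SW18:
SW18: 0
SW35: 6  (via SW18)
SW26: 8  (via SW35)
SW8: 9  (via SW26)
SW30: 10  (via SW26)
SW19: 13  (via SW35)
SW31: 14  (via SW26)
Shortest route: SW18–SW35–SW26–SW31 = 14 ms.

14 ms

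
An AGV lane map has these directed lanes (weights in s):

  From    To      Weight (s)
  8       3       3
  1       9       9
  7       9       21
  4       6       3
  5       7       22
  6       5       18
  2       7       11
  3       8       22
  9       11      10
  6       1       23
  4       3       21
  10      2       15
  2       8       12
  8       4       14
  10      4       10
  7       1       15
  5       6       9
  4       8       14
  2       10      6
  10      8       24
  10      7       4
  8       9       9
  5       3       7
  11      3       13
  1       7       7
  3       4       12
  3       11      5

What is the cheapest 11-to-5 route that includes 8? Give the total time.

Shortest 11→8: 11–3–8 = 35
Best 8 to 5: 8–4–6–5 costing 35
Total via 8: 35 + 35 = 70 s.

70 s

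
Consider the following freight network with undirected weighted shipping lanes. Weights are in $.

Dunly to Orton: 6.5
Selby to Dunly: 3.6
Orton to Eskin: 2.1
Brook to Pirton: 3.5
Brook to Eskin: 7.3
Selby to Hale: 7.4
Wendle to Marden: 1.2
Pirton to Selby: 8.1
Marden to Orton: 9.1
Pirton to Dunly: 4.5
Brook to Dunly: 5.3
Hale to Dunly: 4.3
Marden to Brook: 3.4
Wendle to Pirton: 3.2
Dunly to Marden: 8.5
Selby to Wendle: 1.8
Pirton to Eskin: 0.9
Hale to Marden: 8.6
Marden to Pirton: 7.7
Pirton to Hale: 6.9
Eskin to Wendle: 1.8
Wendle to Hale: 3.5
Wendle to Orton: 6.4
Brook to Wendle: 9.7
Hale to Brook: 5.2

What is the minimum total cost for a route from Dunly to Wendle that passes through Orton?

$10.4

Best Dunly to Orton: Dunly → Orton costing 6.5
Best Orton to Wendle: Orton → Eskin → Wendle costing 3.9
Total via Orton: 6.5 + 3.9 = $10.4.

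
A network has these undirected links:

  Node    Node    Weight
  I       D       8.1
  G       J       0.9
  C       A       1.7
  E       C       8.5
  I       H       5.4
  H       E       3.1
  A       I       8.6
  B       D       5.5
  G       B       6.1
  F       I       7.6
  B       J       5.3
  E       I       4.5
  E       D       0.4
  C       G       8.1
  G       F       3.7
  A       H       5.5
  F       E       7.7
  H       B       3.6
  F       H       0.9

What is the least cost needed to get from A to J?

Enumerating some paths:
A → H → F → G → J: 5.5+0.9+3.7+0.9 = 11
A → C → G → J: 1.7+8.1+0.9 = 10.7
A → H → B → J: 5.5+3.6+5.3 = 14.4
The minimum is 10.7 via A → C → G → J.

10.7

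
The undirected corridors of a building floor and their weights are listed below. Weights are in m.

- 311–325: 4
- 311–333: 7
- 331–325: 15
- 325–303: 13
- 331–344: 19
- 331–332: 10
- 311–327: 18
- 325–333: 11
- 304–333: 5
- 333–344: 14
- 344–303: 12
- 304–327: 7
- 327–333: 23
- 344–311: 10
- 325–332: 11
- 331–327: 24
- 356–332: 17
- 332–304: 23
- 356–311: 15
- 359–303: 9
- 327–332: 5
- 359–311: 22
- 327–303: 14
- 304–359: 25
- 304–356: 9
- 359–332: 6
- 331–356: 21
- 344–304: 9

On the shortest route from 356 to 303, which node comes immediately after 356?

Compare a few routes:
356–332–359–303: 17+6+9 = 32
356–311–325–303: 15+4+13 = 32
356–304–327–303: 9+7+14 = 30
The minimum is 30 m via 356–304–327–303.
So from 356 the first move is to 304.

304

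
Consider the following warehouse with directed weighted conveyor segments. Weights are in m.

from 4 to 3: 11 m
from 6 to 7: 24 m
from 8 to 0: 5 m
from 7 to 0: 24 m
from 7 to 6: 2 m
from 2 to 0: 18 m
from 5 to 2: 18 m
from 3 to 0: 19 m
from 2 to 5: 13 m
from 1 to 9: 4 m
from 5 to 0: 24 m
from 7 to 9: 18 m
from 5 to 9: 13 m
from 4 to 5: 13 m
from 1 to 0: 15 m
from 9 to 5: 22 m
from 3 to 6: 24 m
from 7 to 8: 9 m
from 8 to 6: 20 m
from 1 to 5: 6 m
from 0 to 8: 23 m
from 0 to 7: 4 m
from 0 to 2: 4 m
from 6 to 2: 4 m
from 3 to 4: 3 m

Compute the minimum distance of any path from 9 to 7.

Shortest distances from 9:
9: 0
5: 22  (via 9)
2: 40  (via 5)
0: 46  (via 5)
7: 50  (via 0)
Shortest route: 9 → 5 → 0 → 7 = 50 m.

50 m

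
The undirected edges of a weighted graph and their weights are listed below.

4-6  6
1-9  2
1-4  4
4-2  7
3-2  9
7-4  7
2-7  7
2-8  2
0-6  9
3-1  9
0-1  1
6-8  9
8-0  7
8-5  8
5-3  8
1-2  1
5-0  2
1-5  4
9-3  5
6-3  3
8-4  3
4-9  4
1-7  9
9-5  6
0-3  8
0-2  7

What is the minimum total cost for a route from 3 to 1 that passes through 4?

Shortest 3→4: 3 → 6 → 4 = 9
Best 4 to 1: 4 → 1 costing 4
Total via 4: 9 + 4 = 13.

13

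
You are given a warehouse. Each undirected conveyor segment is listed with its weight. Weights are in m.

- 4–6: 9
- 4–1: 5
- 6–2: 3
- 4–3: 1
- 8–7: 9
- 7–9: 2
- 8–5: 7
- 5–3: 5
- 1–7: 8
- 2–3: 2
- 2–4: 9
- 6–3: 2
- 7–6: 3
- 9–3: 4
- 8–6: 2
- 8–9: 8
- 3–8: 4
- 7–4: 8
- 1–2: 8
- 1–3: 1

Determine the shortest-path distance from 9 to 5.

Running Dijkstra from 9:
9: 0
7: 2  (via 9)
3: 4  (via 9)
1: 5  (via 3)
4: 5  (via 3)
6: 5  (via 7)
2: 6  (via 3)
8: 7  (via 6)
5: 9  (via 3)
Shortest route: 9 → 3 → 5 = 9 m.

9 m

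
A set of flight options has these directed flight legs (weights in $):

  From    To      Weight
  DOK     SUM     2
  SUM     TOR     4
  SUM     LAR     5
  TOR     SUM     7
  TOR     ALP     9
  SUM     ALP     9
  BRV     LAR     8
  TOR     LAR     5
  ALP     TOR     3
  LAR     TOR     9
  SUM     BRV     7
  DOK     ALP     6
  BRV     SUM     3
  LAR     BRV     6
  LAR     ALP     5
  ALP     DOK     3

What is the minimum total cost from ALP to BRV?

$12

Settle nodes by increasing distance from ALP:
ALP: 0
TOR: 3  (via ALP)
DOK: 3  (via ALP)
SUM: 5  (via DOK)
LAR: 8  (via TOR)
BRV: 12  (via SUM)
Shortest route: ALP–DOK–SUM–BRV = $12.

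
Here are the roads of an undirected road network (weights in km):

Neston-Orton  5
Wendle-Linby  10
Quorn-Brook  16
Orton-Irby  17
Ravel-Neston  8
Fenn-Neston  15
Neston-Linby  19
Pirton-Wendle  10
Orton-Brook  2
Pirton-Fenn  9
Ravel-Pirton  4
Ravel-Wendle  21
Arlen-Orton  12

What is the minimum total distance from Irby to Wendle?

Running Dijkstra from Irby:
Irby: 0
Orton: 17  (via Irby)
Brook: 19  (via Orton)
Neston: 22  (via Orton)
Arlen: 29  (via Orton)
Ravel: 30  (via Neston)
Pirton: 34  (via Ravel)
Quorn: 35  (via Brook)
Fenn: 37  (via Neston)
Linby: 41  (via Neston)
Wendle: 44  (via Pirton)
Shortest route: Irby–Orton–Neston–Ravel–Pirton–Wendle = 44 km.

44 km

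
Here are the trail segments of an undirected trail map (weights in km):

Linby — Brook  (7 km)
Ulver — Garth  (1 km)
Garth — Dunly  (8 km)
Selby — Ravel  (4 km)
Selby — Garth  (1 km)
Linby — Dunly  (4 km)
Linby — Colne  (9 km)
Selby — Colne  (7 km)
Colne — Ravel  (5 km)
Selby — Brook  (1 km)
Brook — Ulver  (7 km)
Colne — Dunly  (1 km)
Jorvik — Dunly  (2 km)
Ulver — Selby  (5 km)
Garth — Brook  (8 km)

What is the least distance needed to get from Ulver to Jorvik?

11 km

Enumerating some paths:
Ulver → Garth → Dunly → Jorvik: 1+8+2 = 11
Ulver → Garth → Selby → Colne → Dunly → Jorvik: 1+1+7+1+2 = 12
The minimum is 11 km via Ulver → Garth → Dunly → Jorvik.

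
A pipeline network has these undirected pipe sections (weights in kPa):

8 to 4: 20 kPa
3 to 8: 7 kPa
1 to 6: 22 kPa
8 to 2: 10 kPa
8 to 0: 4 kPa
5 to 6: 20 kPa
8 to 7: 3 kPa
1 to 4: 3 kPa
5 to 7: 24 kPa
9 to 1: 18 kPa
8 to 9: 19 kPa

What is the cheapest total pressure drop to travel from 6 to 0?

Shortest distances from 6:
6: 0
5: 20  (via 6)
1: 22  (via 6)
4: 25  (via 1)
9: 40  (via 1)
7: 44  (via 5)
8: 45  (via 4)
0: 49  (via 8)
Shortest route: 6 → 1 → 4 → 8 → 0 = 49 kPa.

49 kPa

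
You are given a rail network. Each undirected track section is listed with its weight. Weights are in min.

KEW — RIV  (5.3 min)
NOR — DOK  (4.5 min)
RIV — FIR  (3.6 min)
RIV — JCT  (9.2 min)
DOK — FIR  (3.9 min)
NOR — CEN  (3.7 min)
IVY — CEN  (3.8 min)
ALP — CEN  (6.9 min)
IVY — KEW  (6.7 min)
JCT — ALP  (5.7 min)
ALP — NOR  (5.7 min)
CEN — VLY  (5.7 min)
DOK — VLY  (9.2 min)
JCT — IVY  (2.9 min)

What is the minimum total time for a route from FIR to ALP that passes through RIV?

Shortest FIR→RIV: FIR–RIV = 3.6
Shortest RIV→ALP: RIV–JCT–ALP = 14.9
Total via RIV: 3.6 + 14.9 = 18.5 min.

18.5 min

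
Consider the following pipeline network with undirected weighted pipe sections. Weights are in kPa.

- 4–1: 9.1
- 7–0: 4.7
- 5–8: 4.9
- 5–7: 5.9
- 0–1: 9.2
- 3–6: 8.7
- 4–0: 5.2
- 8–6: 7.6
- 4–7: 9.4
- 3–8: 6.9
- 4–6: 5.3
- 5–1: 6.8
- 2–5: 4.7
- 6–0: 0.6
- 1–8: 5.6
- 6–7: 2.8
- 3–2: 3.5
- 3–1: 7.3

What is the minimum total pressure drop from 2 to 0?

Shortest distances from 2:
2: 0
3: 3.5  (via 2)
5: 4.7  (via 2)
8: 9.6  (via 5)
7: 10.6  (via 5)
1: 10.8  (via 3)
6: 12.2  (via 3)
0: 12.8  (via 6)
Shortest route: 2–3–6–0 = 12.8 kPa.

12.8 kPa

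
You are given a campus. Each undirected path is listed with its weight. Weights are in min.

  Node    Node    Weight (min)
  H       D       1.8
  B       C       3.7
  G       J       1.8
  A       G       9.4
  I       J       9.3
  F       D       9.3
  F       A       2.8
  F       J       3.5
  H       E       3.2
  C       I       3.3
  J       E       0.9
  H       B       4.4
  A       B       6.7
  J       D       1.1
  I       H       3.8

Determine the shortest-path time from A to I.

Settle nodes by increasing distance from A:
A: 0
F: 2.8  (via A)
J: 6.3  (via F)
B: 6.7  (via A)
E: 7.2  (via J)
D: 7.4  (via J)
G: 8.1  (via J)
H: 9.2  (via D)
C: 10.4  (via B)
I: 13  (via H)
Shortest route: A–F–J–D–H–I = 13 min.

13 min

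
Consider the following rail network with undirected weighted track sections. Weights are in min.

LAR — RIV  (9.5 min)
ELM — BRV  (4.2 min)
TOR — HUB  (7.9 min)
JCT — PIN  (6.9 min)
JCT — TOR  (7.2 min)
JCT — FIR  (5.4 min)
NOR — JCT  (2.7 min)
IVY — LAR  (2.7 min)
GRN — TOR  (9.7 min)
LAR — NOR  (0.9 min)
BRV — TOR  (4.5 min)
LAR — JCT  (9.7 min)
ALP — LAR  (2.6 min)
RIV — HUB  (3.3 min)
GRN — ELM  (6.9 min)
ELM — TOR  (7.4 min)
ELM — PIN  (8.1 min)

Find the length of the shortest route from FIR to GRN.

22.3 min

Running Dijkstra from FIR:
FIR: 0
JCT: 5.4  (via FIR)
NOR: 8.1  (via JCT)
LAR: 9  (via NOR)
ALP: 11.6  (via LAR)
IVY: 11.7  (via LAR)
PIN: 12.3  (via JCT)
TOR: 12.6  (via JCT)
BRV: 17.1  (via TOR)
RIV: 18.5  (via LAR)
ELM: 20  (via TOR)
HUB: 20.5  (via TOR)
GRN: 22.3  (via TOR)
Shortest route: FIR–JCT–TOR–GRN = 22.3 min.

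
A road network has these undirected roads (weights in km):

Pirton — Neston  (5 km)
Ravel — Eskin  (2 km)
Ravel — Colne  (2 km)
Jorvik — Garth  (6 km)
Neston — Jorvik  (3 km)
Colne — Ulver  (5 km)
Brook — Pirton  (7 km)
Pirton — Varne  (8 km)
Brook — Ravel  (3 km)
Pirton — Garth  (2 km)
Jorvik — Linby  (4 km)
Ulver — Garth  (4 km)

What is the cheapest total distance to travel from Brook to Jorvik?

15 km

Enumerating some paths:
Brook - Ravel - Colne - Ulver - Garth - Pirton - Neston - Jorvik: 3+2+5+4+2+5+3 = 24
Brook - Ravel - Colne - Ulver - Garth - Jorvik: 3+2+5+4+6 = 20
Brook - Pirton - Garth - Jorvik: 7+2+6 = 15
Cheapest is Brook - Pirton - Garth - Jorvik at 15 km.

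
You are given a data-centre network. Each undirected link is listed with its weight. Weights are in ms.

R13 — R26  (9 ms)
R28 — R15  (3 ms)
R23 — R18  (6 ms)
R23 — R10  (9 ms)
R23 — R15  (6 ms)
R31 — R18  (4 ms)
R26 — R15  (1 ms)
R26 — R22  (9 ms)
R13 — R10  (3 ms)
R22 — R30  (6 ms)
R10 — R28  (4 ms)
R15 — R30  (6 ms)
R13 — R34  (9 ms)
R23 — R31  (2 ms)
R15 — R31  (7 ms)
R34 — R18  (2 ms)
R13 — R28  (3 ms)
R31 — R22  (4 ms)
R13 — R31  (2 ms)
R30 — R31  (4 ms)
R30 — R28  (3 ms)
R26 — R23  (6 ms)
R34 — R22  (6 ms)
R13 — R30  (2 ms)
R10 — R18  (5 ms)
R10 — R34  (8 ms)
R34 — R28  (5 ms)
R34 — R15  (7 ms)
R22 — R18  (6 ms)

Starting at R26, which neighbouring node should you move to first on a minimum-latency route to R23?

R23

Compare a few routes:
R26–R15–R31–R23: 1+7+2 = 10
R26–R15–R23: 1+6 = 7
R26–R23: 6 = 6
The minimum is 6 ms via R26–R23.
So from R26 the first move is to R23.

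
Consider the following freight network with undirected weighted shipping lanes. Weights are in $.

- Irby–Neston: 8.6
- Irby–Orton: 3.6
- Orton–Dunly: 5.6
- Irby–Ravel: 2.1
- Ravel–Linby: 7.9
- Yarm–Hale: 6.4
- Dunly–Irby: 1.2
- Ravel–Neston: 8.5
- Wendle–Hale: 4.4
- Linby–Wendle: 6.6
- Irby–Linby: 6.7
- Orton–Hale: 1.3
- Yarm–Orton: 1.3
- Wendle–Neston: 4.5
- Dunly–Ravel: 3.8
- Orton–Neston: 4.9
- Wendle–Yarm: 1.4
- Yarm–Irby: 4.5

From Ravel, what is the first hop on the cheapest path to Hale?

Enumerating some paths:
Ravel → Irby → Orton → Hale: 2.1+3.6+1.3 = 7
Ravel → Irby → Dunly → Orton → Hale: 2.1+1.2+5.6+1.3 = 10.2
Ravel → Dunly → Irby → Orton → Hale: 3.8+1.2+3.6+1.3 = 9.9
Ravel → Irby → Yarm → Orton → Hale: 2.1+4.5+1.3+1.3 = 9.2
The minimum is $7 via Ravel → Irby → Orton → Hale.
So from Ravel the first move is to Irby.

Irby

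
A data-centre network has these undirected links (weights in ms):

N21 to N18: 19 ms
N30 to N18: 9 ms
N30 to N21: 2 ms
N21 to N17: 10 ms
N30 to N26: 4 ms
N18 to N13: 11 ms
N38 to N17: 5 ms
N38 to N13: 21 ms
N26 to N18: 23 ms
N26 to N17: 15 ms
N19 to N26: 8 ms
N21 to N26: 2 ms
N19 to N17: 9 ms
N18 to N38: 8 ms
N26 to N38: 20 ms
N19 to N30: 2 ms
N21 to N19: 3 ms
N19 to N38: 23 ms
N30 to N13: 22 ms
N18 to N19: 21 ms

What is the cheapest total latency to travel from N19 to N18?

Candidate routes:
N19–N30–N18: 2+9 = 11
N19–N21–N26–N30–N18: 3+2+4+9 = 18
N19–N21–N30–N18: 3+2+9 = 14
The minimum is 11 ms via N19–N30–N18.

11 ms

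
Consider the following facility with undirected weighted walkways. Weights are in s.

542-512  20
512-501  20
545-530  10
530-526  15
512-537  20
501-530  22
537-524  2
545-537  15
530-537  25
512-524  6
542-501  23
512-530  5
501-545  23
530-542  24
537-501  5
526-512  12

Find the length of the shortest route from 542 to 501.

Shortest distances from 542:
542: 0
512: 20  (via 542)
501: 23  (via 542)
Shortest route: 542 → 501 = 23 s.

23 s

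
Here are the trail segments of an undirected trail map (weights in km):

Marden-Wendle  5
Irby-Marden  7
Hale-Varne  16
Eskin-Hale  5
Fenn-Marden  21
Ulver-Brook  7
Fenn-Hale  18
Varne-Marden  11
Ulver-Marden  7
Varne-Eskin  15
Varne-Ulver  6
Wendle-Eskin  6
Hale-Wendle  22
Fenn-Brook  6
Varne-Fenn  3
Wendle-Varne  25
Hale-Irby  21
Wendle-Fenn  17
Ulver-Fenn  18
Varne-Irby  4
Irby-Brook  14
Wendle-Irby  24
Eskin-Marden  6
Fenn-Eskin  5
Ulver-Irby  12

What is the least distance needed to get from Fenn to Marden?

Running Dijkstra from Fenn:
Fenn: 0
Varne: 3  (via Fenn)
Eskin: 5  (via Fenn)
Brook: 6  (via Fenn)
Irby: 7  (via Varne)
Ulver: 9  (via Varne)
Hale: 10  (via Eskin)
Wendle: 11  (via Eskin)
Marden: 11  (via Eskin)
Shortest route: Fenn → Eskin → Marden = 11 km.

11 km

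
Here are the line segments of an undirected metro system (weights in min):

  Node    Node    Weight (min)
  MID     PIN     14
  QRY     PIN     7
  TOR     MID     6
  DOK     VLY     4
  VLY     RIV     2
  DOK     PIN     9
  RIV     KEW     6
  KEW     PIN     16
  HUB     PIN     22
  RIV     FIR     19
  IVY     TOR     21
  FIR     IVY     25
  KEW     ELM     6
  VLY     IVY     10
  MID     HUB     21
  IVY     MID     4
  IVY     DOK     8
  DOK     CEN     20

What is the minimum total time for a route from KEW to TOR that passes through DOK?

30 min

Best KEW to DOK: KEW → RIV → VLY → DOK costing 12
Best DOK to TOR: DOK → IVY → MID → TOR costing 18
Total via DOK: 12 + 18 = 30 min.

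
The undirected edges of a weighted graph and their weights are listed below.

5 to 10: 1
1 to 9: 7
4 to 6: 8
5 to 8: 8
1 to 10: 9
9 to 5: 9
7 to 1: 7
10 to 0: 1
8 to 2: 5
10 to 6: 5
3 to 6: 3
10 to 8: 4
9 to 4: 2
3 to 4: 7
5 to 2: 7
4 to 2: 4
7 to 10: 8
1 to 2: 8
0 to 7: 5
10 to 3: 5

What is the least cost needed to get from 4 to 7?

16

Settle nodes by increasing distance from 4:
4: 0
9: 2  (via 4)
2: 4  (via 4)
3: 7  (via 4)
6: 8  (via 4)
1: 9  (via 9)
8: 9  (via 2)
5: 11  (via 9)
10: 12  (via 3)
0: 13  (via 10)
7: 16  (via 1)
Shortest route: 4–9–1–7 = 16.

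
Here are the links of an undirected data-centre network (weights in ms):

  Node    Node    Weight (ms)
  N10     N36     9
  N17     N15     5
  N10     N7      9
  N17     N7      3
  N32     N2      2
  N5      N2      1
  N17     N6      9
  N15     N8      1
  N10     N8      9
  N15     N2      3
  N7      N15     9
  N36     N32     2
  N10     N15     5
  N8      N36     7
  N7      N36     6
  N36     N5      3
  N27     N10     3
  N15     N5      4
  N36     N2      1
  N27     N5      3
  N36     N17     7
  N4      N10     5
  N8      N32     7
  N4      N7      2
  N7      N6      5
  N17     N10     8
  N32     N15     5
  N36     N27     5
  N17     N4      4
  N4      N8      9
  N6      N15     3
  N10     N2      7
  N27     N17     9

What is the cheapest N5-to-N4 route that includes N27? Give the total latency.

Best N5 to N27: N5 → N27 costing 3
Best N27 to N4: N27 → N10 → N4 costing 8
Total via N27: 3 + 8 = 11 ms.

11 ms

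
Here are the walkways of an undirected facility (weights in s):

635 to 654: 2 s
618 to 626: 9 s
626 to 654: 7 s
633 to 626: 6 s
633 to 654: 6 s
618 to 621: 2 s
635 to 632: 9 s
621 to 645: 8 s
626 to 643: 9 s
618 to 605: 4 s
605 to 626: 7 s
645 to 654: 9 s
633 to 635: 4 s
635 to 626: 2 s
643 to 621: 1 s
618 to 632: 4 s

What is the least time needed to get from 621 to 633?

Compare a few routes:
621 - 618 - 605 - 626 - 633: 2+4+7+6 = 19
621 - 618 - 626 - 635 - 633: 2+9+2+4 = 17
621 - 618 - 626 - 633: 2+9+6 = 17
621 - 643 - 626 - 633: 1+9+6 = 16
The minimum is 16 s via 621 - 643 - 626 - 633.

16 s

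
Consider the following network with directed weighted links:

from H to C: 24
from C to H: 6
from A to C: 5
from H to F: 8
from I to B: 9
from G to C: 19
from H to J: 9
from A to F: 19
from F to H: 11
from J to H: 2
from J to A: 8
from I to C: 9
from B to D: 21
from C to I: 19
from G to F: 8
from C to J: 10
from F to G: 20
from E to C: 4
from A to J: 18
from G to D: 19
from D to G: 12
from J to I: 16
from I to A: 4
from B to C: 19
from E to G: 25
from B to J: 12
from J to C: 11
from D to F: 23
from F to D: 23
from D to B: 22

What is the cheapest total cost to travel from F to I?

Candidate routes:
F–H–C–I: 11+24+19 = 54
F–H–J–A–C–I: 11+9+8+5+19 = 52
F–H–J–I: 11+9+16 = 36
F–H–J–C–I: 11+9+11+19 = 50
The minimum is 36 via F–H–J–I.

36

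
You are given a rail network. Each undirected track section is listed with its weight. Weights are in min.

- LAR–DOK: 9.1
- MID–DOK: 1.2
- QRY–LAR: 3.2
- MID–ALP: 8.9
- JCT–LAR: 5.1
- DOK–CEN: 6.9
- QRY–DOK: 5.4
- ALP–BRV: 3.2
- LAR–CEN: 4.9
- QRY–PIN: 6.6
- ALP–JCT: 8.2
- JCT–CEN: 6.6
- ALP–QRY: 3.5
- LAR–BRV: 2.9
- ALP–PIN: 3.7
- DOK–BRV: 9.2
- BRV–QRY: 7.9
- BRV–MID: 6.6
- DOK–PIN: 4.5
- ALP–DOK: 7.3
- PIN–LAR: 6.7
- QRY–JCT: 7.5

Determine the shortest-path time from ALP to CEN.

Enumerating some paths:
ALP → BRV → LAR → CEN: 3.2+2.9+4.9 = 11
ALP → DOK → CEN: 7.3+6.9 = 14.2
ALP → QRY → LAR → CEN: 3.5+3.2+4.9 = 11.6
The minimum is 11 min via ALP → BRV → LAR → CEN.

11 min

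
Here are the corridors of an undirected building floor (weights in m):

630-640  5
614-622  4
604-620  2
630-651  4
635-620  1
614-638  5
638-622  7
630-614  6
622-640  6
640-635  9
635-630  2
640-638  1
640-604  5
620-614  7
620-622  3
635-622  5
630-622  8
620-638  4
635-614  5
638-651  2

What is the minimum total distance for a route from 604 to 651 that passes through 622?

14 m

Best 604 to 622: 604–620–622 costing 5
Best 622 to 651: 622–638–651 costing 9
Total via 622: 5 + 9 = 14 m.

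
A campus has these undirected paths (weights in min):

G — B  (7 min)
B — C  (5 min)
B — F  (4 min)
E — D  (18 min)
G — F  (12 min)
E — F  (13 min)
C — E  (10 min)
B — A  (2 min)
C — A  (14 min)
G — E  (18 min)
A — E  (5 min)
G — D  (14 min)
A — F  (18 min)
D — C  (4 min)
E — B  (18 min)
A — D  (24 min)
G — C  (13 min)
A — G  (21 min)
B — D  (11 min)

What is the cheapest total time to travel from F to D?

13 min

Compare a few routes:
F - B - D: 4+11 = 15
F - B - C - D: 4+5+4 = 13
F - B - A - C - D: 4+2+14+4 = 24
The minimum is 13 min via F - B - C - D.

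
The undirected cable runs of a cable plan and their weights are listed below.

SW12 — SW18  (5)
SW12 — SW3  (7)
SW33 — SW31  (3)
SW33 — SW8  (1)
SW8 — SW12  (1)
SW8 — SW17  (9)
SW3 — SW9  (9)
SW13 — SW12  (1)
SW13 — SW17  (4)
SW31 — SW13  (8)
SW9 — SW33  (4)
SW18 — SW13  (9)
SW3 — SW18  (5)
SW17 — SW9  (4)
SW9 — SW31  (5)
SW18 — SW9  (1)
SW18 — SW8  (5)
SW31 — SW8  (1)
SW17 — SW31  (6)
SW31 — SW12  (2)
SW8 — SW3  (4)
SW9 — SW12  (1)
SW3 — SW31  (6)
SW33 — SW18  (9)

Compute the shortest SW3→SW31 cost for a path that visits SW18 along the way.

9

Shortest SW3→SW18: SW3–SW18 = 5
Best SW18 to SW31: SW18–SW9–SW12–SW31 costing 4
Total via SW18: 5 + 4 = 9.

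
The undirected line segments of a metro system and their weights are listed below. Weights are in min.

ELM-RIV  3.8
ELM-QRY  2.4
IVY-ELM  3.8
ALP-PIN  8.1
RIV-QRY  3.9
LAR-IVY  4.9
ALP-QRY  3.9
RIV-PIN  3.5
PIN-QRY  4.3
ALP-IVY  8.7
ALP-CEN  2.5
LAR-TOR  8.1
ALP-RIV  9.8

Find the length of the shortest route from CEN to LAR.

Candidate routes:
CEN - ALP - IVY - LAR: 2.5+8.7+4.9 = 16.1
CEN - ALP - QRY - RIV - ELM - IVY - LAR: 2.5+3.9+3.9+3.8+3.8+4.9 = 22.8
CEN - ALP - QRY - ELM - IVY - LAR: 2.5+3.9+2.4+3.8+4.9 = 17.5
Cheapest is CEN - ALP - IVY - LAR at 16.1 min.

16.1 min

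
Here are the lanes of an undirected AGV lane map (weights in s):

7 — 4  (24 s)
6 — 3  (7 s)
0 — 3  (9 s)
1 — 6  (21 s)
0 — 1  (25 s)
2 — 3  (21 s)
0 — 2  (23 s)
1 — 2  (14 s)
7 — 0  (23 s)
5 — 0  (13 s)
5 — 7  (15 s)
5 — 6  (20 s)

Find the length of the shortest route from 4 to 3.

56 s

Compare a few routes:
4–7–5–0–3: 24+15+13+9 = 61
4–7–0–3: 24+23+9 = 56
Cheapest is 4–7–0–3 at 56 s.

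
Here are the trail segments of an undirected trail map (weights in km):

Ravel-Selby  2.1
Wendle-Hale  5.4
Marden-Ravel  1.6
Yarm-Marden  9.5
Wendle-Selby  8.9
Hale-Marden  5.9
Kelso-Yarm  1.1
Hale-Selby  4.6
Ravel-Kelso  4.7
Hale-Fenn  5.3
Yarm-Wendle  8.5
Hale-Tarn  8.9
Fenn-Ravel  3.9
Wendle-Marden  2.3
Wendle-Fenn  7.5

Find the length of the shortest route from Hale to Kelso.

11.4 km

Candidate routes:
Hale → Marden → Ravel → Kelso: 5.9+1.6+4.7 = 12.2
Hale → Wendle → Marden → Ravel → Kelso: 5.4+2.3+1.6+4.7 = 14
Hale → Fenn → Ravel → Kelso: 5.3+3.9+4.7 = 13.9
Hale → Selby → Ravel → Kelso: 4.6+2.1+4.7 = 11.4
Cheapest is Hale → Selby → Ravel → Kelso at 11.4 km.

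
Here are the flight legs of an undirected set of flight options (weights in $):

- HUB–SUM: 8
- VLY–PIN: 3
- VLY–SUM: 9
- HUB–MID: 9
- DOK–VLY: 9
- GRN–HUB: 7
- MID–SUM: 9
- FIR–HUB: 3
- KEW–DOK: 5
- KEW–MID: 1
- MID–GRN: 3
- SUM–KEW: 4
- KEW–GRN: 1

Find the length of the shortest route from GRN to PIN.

Candidate routes:
GRN–KEW–DOK–VLY–PIN: 1+5+9+3 = 18
GRN–KEW–SUM–VLY–PIN: 1+4+9+3 = 17
Cheapest is GRN–KEW–SUM–VLY–PIN at $17.

$17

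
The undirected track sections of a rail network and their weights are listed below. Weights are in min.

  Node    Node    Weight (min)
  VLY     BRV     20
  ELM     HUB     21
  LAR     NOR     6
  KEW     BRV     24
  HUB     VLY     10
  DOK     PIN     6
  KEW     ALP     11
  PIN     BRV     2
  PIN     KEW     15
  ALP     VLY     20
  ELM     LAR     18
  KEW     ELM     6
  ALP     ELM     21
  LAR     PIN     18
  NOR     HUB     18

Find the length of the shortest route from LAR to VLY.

34 min

Candidate routes:
LAR - NOR - HUB - VLY: 6+18+10 = 34
LAR - PIN - BRV - VLY: 18+2+20 = 40
LAR - ELM - HUB - VLY: 18+21+10 = 49
LAR - ELM - KEW - ALP - VLY: 18+6+11+20 = 55
The minimum is 34 min via LAR - NOR - HUB - VLY.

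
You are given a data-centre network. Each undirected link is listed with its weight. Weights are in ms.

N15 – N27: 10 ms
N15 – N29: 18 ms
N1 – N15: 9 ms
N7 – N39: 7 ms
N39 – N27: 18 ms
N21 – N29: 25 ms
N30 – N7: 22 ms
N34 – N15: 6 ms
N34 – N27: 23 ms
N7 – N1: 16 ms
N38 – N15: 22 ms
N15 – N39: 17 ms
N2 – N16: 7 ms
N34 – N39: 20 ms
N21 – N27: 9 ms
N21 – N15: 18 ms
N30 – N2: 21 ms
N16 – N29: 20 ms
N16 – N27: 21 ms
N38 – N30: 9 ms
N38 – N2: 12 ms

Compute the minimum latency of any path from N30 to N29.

48 ms

Candidate routes:
N30–N7–N1–N15–N29: 22+16+9+18 = 65
N30–N38–N15–N29: 9+22+18 = 49
N30–N7–N39–N15–N29: 22+7+17+18 = 64
N30–N2–N16–N29: 21+7+20 = 48
The minimum is 48 ms via N30–N2–N16–N29.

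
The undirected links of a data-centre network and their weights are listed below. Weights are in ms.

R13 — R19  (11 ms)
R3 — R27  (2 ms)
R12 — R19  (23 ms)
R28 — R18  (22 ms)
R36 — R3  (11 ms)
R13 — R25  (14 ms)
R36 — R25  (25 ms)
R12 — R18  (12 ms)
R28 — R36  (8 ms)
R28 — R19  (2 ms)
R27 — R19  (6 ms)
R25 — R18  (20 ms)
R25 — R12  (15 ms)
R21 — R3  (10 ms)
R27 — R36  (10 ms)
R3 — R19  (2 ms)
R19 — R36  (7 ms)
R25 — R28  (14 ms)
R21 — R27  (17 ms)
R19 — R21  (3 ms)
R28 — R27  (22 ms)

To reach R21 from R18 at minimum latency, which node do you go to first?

R28

Compare a few routes:
R18 → R28 → R19 → R21: 22+2+3 = 27
R18 → R28 → R19 → R3 → R21: 22+2+2+10 = 36
The minimum is 27 ms via R18 → R28 → R19 → R21.
So from R18 the first move is to R28.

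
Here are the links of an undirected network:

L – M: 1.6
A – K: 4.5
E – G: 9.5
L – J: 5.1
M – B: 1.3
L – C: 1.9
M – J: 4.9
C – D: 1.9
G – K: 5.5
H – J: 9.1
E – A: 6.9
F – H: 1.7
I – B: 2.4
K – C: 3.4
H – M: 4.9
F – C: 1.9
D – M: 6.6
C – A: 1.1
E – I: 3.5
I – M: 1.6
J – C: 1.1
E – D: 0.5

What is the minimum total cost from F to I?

Enumerating some paths:
F–H–M–I: 1.7+4.9+1.6 = 8.2
F–C–D–E–I: 1.9+1.9+0.5+3.5 = 7.8
F–C–L–M–B–I: 1.9+1.9+1.6+1.3+2.4 = 9.1
F–C–L–M–I: 1.9+1.9+1.6+1.6 = 7
Cheapest is F–C–L–M–I at 7.

7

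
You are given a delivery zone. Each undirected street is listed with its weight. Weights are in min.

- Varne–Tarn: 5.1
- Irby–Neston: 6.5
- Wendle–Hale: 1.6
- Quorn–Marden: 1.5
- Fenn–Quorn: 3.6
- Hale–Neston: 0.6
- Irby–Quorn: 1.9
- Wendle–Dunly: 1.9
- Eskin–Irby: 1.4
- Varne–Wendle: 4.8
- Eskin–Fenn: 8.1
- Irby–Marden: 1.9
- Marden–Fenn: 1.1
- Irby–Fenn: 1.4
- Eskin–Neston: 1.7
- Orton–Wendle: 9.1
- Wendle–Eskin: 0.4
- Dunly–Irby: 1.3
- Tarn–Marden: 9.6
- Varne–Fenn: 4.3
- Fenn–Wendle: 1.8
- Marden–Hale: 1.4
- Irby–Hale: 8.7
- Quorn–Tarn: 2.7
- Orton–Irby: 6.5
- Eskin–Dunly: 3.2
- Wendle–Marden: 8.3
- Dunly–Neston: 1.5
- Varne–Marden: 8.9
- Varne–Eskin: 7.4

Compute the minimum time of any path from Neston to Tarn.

6.2 min

Compare a few routes:
Neston → Eskin → Irby → Quorn → Tarn: 1.7+1.4+1.9+2.7 = 7.7
Neston → Hale → Marden → Quorn → Tarn: 0.6+1.4+1.5+2.7 = 6.2
Neston → Hale → Marden → Irby → Quorn → Tarn: 0.6+1.4+1.9+1.9+2.7 = 8.5
Neston → Dunly → Irby → Quorn → Tarn: 1.5+1.3+1.9+2.7 = 7.4
The minimum is 6.2 min via Neston → Hale → Marden → Quorn → Tarn.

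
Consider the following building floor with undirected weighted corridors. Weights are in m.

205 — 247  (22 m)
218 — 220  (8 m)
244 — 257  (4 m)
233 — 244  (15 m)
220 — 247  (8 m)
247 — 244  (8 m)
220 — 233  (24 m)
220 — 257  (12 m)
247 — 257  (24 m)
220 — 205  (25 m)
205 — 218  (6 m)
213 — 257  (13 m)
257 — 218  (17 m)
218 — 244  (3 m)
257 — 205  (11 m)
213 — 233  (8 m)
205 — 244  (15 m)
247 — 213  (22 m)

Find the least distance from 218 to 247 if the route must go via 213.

Best 218 to 213: 218 → 244 → 257 → 213 costing 20
Shortest 213→247: 213 → 247 = 22
Total via 213: 20 + 22 = 42 m.

42 m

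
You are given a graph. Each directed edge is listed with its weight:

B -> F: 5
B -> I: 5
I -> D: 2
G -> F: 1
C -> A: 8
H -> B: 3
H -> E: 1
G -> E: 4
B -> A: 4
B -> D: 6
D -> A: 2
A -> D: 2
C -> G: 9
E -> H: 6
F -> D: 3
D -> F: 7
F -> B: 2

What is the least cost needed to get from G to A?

Enumerating some paths:
G - F - B - I - D - A: 1+2+5+2+2 = 12
G - F - B - A: 1+2+4 = 7
G - F - D - A: 1+3+2 = 6
G - F - B - D - A: 1+2+6+2 = 11
The minimum is 6 via G - F - D - A.

6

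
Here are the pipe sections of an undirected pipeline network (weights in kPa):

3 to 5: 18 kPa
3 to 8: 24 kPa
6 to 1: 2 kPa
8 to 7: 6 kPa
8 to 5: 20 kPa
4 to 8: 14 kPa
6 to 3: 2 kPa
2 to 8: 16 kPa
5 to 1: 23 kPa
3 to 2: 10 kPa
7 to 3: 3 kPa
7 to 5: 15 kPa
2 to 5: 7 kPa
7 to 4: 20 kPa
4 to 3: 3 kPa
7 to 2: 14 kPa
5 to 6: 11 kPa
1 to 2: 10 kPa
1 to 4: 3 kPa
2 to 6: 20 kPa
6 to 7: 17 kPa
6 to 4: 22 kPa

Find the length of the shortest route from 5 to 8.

20 kPa

Settle nodes by increasing distance from 5:
5: 0
2: 7  (via 5)
6: 11  (via 5)
1: 13  (via 6)
3: 13  (via 6)
7: 15  (via 5)
4: 16  (via 1)
8: 20  (via 5)
Shortest route: 5–8 = 20 kPa.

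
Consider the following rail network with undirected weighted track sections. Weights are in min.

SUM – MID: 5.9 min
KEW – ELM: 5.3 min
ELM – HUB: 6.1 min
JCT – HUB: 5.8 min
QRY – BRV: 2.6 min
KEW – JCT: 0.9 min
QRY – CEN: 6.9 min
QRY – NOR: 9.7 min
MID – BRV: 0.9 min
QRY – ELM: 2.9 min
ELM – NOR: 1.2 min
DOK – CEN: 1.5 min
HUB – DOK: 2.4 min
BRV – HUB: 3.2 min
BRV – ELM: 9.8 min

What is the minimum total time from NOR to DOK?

9.7 min

Compare a few routes:
NOR → ELM → HUB → DOK: 1.2+6.1+2.4 = 9.7
NOR → ELM → QRY → BRV → HUB → DOK: 1.2+2.9+2.6+3.2+2.4 = 12.3
NOR → ELM → QRY → CEN → DOK: 1.2+2.9+6.9+1.5 = 12.5
The minimum is 9.7 min via NOR → ELM → HUB → DOK.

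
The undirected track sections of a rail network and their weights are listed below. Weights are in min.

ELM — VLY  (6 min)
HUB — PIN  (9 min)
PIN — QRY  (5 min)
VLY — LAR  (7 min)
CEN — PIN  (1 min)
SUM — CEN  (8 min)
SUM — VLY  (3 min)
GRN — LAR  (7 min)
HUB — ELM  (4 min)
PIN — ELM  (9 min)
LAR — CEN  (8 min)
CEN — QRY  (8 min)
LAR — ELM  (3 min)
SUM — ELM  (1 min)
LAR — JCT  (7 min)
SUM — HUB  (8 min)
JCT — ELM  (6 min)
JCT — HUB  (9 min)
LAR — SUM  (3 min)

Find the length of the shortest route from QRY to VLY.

17 min

Shortest distances from QRY:
QRY: 0
PIN: 5  (via QRY)
CEN: 6  (via PIN)
LAR: 14  (via CEN)
SUM: 14  (via CEN)
HUB: 14  (via PIN)
ELM: 14  (via PIN)
VLY: 17  (via SUM)
Shortest route: QRY → PIN → CEN → SUM → VLY = 17 min.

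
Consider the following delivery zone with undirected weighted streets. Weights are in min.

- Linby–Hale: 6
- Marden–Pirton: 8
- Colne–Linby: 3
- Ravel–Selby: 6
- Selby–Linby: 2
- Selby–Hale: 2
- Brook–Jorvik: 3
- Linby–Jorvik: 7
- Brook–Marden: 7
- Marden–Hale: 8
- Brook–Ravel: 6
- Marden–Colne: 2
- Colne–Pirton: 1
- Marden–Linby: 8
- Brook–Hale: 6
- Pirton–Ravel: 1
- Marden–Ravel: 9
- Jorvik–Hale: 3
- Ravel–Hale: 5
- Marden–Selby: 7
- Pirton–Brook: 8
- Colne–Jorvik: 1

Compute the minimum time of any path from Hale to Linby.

Compare a few routes:
Hale - Linby: 6 = 6
Hale - Jorvik - Colne - Linby: 3+1+3 = 7
Hale - Selby - Linby: 2+2 = 4
Cheapest is Hale - Selby - Linby at 4 min.

4 min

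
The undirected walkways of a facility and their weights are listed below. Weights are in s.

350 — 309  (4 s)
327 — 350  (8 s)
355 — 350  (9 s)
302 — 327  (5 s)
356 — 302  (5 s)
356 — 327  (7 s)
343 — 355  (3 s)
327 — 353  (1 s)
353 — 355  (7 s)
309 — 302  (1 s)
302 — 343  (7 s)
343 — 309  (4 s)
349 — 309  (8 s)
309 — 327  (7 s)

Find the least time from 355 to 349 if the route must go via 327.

22 s

Shortest 355→327: 355 → 353 → 327 = 8
Best 327 to 349: 327 → 302 → 309 → 349 costing 14
Total via 327: 8 + 14 = 22 s.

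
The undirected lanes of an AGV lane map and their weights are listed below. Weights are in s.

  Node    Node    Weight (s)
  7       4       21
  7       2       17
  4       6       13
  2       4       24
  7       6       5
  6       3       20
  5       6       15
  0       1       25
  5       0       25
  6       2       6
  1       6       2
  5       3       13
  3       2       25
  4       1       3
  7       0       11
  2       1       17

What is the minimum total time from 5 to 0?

Running Dijkstra from 5:
5: 0
3: 13  (via 5)
6: 15  (via 5)
1: 17  (via 6)
4: 20  (via 1)
7: 20  (via 6)
2: 21  (via 6)
0: 25  (via 5)
Shortest route: 5 → 0 = 25 s.

25 s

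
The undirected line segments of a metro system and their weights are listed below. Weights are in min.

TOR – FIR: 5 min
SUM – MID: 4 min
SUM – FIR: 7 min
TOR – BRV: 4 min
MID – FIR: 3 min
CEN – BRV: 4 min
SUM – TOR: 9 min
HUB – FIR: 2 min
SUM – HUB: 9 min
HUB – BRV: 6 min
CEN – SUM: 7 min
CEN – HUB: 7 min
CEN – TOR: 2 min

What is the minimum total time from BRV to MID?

11 min

Settle nodes by increasing distance from BRV:
BRV: 0
TOR: 4  (via BRV)
CEN: 4  (via BRV)
HUB: 6  (via BRV)
FIR: 8  (via HUB)
MID: 11  (via FIR)
Shortest route: BRV → HUB → FIR → MID = 11 min.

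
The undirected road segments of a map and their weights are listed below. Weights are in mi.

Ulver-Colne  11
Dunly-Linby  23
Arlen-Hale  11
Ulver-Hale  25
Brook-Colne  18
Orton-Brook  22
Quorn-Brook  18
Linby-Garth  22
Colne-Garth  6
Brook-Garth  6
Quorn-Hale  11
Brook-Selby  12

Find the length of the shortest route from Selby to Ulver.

35 mi

Enumerating some paths:
Selby → Brook → Colne → Ulver: 12+18+11 = 41
Selby → Brook → Garth → Colne → Ulver: 12+6+6+11 = 35
Selby → Brook → Quorn → Hale → Ulver: 12+18+11+25 = 66
The minimum is 35 mi via Selby → Brook → Garth → Colne → Ulver.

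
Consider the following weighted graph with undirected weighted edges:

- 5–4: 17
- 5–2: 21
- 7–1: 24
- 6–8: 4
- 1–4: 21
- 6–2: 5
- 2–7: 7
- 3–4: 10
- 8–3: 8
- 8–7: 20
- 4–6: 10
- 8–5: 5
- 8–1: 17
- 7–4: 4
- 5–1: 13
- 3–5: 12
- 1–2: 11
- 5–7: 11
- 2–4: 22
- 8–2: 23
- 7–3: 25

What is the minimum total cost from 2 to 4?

Candidate routes:
2 - 4: 22 = 22
2 - 7 - 4: 7+4 = 11
2 - 6 - 8 - 3 - 4: 5+4+8+10 = 27
2 - 6 - 4: 5+10 = 15
Cheapest is 2 - 7 - 4 at 11.

11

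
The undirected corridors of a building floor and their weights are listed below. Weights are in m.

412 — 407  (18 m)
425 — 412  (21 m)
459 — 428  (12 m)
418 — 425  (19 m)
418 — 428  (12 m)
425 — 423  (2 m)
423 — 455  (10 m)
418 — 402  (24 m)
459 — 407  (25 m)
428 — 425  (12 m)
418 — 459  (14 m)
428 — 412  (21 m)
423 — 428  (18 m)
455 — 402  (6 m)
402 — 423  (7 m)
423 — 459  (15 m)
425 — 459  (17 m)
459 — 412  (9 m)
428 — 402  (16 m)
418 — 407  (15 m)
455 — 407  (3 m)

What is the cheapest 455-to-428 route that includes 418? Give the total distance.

Shortest 455→418: 455 → 407 → 418 = 18
Shortest 418→428: 418 → 428 = 12
Total via 418: 18 + 12 = 30 m.

30 m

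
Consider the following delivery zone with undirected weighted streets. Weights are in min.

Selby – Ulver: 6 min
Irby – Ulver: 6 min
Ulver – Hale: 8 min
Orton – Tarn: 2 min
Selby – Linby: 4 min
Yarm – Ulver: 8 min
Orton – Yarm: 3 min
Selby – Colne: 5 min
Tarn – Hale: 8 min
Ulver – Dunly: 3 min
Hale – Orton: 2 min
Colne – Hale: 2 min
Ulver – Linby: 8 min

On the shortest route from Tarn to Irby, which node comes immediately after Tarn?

Orton

Candidate routes:
Tarn–Orton–Hale–Colne–Selby–Ulver–Irby: 2+2+2+5+6+6 = 23
Tarn–Orton–Yarm–Ulver–Irby: 2+3+8+6 = 19
Tarn–Orton–Hale–Ulver–Irby: 2+2+8+6 = 18
Tarn–Hale–Ulver–Irby: 8+8+6 = 22
The minimum is 18 min via Tarn–Orton–Hale–Ulver–Irby.
So from Tarn the first move is to Orton.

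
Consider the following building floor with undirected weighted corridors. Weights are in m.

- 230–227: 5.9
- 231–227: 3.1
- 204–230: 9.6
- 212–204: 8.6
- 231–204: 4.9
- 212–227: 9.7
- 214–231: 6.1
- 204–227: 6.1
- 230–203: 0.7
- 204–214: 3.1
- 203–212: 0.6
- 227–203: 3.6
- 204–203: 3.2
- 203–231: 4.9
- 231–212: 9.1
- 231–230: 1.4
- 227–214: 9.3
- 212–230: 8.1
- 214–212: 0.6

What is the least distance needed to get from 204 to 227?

6.1 m

Running Dijkstra from 204:
204: 0
214: 3.1  (via 204)
203: 3.2  (via 204)
212: 3.7  (via 214)
230: 3.9  (via 203)
231: 4.9  (via 204)
227: 6.1  (via 204)
Shortest route: 204 → 227 = 6.1 m.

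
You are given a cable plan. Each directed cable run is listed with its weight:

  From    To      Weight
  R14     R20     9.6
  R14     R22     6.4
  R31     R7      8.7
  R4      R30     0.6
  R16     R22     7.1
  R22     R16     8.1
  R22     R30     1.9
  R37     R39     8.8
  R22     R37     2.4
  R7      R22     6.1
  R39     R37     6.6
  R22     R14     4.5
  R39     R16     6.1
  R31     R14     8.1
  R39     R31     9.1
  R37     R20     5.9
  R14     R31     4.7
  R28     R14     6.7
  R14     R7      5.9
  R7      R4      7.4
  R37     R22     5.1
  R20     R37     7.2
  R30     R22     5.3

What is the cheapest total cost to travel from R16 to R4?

24.9

Compare a few routes:
R16 → R22 → R37 → R39 → R31 → R14 → R7 → R4: 7.1+2.4+8.8+9.1+8.1+5.9+7.4 = 48.8
R16 → R22 → R14 → R7 → R4: 7.1+4.5+5.9+7.4 = 24.9
R16 → R22 → R14 → R31 → R7 → R4: 7.1+4.5+4.7+8.7+7.4 = 32.4
R16 → R22 → R37 → R39 → R31 → R7 → R4: 7.1+2.4+8.8+9.1+8.7+7.4 = 43.5
Cheapest is R16 → R22 → R14 → R7 → R4 at 24.9.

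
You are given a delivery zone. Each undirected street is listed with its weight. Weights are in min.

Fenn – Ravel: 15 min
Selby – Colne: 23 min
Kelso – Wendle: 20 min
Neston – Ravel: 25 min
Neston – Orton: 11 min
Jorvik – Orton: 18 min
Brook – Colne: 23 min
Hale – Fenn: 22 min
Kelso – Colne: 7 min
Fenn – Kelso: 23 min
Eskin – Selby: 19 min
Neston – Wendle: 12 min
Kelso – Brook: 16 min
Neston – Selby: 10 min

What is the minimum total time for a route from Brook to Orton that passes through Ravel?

Best Brook to Ravel: Brook → Kelso → Fenn → Ravel costing 54
Shortest Ravel→Orton: Ravel → Neston → Orton = 36
Total via Ravel: 54 + 36 = 90 min.

90 min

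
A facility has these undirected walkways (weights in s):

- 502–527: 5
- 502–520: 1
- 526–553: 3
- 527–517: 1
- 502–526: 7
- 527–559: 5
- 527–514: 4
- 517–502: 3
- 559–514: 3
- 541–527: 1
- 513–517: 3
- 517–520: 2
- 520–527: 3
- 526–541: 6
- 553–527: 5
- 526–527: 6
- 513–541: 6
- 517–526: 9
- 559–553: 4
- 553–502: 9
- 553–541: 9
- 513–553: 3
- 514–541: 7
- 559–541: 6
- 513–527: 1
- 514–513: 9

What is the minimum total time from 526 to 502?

Compare a few routes:
526 - 527 - 517 - 502: 6+1+3 = 10
526 - 502: 7 = 7
526 - 527 - 520 - 502: 6+3+1 = 10
The minimum is 7 s via 526 - 502.

7 s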